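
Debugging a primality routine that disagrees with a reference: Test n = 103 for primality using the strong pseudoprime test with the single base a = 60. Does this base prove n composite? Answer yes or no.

n − 1 = 102 = 2^1 · 51, so s = 1 and d = 51.
x_0 = 60^51 mod 103 = 1.
x_0 = 1, so 60 is not a witness.

no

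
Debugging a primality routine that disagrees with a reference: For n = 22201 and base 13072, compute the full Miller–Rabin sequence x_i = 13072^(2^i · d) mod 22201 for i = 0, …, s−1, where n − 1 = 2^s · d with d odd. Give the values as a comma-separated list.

20308, 9088, 4024

n − 1 = 22200 = 2^3 · 2775, so s = 3 and d = 2775.
x_0 = 13072^2775 mod 22201 = 20308.
x_1 = 20308^2 mod 22201 = 9088.
x_2 = 9088^2 mod 22201 = 4024.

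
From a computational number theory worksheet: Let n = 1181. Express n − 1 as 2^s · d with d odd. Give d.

Halving: 1180 → 590 → 295; 295 is odd.
So 1180 = 2^2 · 295.

295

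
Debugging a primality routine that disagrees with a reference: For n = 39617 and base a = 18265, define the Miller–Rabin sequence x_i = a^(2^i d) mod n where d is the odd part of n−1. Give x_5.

7282

n − 1 = 39616 = 2^6 · 619, so s = 6 and d = 619.
x_0 = 18265^619 mod 39617 = 25537.
x_1 = 25537^2 mod 39617 = 2932.
x_2 = 2932^2 mod 39617 = 39352.
x_3 = 39352^2 mod 39617 = 30608.
x_4 = 30608^2 mod 39617 = 26465.
x_5 = 26465^2 mod 39617 = 7282.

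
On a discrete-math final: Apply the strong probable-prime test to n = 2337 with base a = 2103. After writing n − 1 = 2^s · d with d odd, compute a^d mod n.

n − 1 = 2336 = 2^5 · 73, so s = 5 and d = 73.
2103^73 mod 2337 = 2160.

2160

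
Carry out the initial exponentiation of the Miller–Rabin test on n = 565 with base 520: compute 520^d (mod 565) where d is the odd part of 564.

110

n − 1 = 564 = 2^2 · 141, so s = 2 and d = 141.
520^141 mod 565 = 110.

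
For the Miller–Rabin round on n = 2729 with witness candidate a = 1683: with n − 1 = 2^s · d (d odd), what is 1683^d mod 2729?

2728

n − 1 = 2728 = 2^3 · 341, so s = 3 and d = 341.
1683^341 mod 2729 = 2728.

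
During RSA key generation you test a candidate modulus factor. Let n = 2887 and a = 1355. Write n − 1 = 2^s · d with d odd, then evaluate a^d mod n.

n − 1 = 2886 = 2^1 · 1443, so s = 1 and d = 1443.
1355^1443 mod 2887 = 1.

1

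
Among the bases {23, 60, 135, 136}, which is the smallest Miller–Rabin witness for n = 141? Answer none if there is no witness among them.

23

n − 1 = 140 = 2^2 · 35, so s = 2 and d = 35.
Base 23: x_0 = 23^35 mod 141 = 20. x_0 is neither 1 nor 140, so continue squaring. x_1 = 20^2 mod 141 = 118. Reached i = s−1 = 1 without hitting −1: 23 is a Miller–Rabin witness and 141 is composite.
Base 60: x_0 = 60^35 mod 141 = 132. x_0 is neither 1 nor 140, so continue squaring. x_1 = 132^2 mod 141 = 81. Reached i = s−1 = 1 without hitting −1: 60 is a Miller–Rabin witness and 141 is composite.
Base 135: x_0 = 135^35 mod 141 = 57. x_0 is neither 1 nor 140, so continue squaring. x_1 = 57^2 mod 141 = 6. Reached i = s−1 = 1 without hitting −1: 135 is a Miller–Rabin witness and 141 is composite.
Base 136: x_0 = 136^35 mod 141 = 112. x_0 is neither 1 nor 140, so continue squaring. x_1 = 112^2 mod 141 = 136. Reached i = s−1 = 1 without hitting −1: 136 is a Miller–Rabin witness and 141 is composite.
The smallest witness among the given bases is 23.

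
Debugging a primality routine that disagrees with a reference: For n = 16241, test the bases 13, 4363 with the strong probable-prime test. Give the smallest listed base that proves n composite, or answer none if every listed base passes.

13

n − 1 = 16240 = 2^4 · 1015, so s = 4 and d = 1015.
Base 13: x_0 = 13^1015 mod 16241 = 11715. x_0 is neither 1 nor 16240, so continue squaring. x_1 = 11715^2 mod 16241 = 4775. x_2 = 4775^2 mod 16241 = 14502. x_3 = 14502^2 mod 16241 = 3295. Reached i = s−1 = 3 without hitting −1: 13 is a Miller–Rabin witness and 16241 is composite.
Base 4363: x_0 = 4363^1015 mod 16241 = 3602. x_0 is neither 1 nor 16240, so continue squaring. x_1 = 3602^2 mod 16241 = 14086. x_2 = 14086^2 mod 16241 = 15340. x_3 = 15340^2 mod 16241 = 15992. Reached i = s−1 = 3 without hitting −1: 4363 is a Miller–Rabin witness and 16241 is composite.
The smallest witness among the given bases is 13.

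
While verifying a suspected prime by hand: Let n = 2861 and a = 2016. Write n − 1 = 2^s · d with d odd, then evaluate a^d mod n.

2860

n − 1 = 2860 = 2^2 · 715, so s = 2 and d = 715.
Repeated squaring mod 2861: 2016^1 ≡ 2016, 2016^2 ≡ 1636, 2016^4 ≡ 1461, 2016^8 ≡ 215, 2016^16 ≡ 449, 2016^32 ≡ 1331, 2016^64 ≡ 602, 2016^128 ≡ 1918, 2016^256 ≡ 2339, 2016^512 ≡ 689.
715 = 512 + 128 + 64 + 8 + 2 + 1, so 2016^715 ≡ 689·1918·602·215·1636·2016 ≡ 2860 (mod 2861).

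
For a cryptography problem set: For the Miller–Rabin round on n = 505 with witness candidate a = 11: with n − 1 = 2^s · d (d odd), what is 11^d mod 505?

n − 1 = 504 = 2^3 · 63, so s = 3 and d = 63.
11^63 mod 505 = 401.

401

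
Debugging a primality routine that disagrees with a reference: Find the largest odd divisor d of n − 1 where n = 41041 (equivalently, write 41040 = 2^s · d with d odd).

Halving: 41040 → 20520 → 10260 → 5130 → 2565; 2565 is odd.
So 41040 = 2^4 · 2565.

2565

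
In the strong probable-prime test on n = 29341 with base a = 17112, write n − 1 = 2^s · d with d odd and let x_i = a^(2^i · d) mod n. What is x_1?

n − 1 = 29340 = 2^2 · 7335, so s = 2 and d = 7335.
x_0 = 17112^7335 mod 29341 = 12882.
x_1 = 12882^2 mod 29341 = 22569.

22569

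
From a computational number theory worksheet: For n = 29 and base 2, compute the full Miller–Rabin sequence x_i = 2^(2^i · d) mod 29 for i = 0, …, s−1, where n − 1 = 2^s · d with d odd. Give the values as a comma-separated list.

12, 28

n − 1 = 28 = 2^2 · 7, so s = 2 and d = 7.
x_0 = 2^7 mod 29 = 12.
x_1 = 12^2 mod 29 = 28.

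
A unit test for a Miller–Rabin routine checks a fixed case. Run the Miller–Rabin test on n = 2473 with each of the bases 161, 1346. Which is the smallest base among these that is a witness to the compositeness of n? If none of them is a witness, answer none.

n − 1 = 2472 = 2^3 · 309, so s = 3 and d = 309.
Base 161: x_0 = 161^309 mod 2473 = 2472. x_0 = 2472 ≡ −1, so 161 is not a witness.
Base 1346: x_0 = 1346^309 mod 2473 = 567. x_0 is neither 1 nor 2472, so continue squaring. x_1 = 567^2 mod 2473 = 2472. x_1 ≡ −1, so 1346 is not a witness.
No listed base is a witness for 2473.

none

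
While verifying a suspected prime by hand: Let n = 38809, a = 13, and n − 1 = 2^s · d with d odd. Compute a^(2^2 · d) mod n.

n − 1 = 38808 = 2^3 · 4851, so s = 3 and d = 4851.
x_0 = 13^4851 mod 38809 = 3757.
x_1 = 3757^2 mod 38809 = 27382.
x_2 = 27382^2 mod 38809 = 22853.

22853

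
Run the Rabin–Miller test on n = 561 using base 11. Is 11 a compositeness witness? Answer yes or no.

yes

n − 1 = 560 = 2^4 · 35, so s = 4 and d = 35.
x_0 = 11^35 mod 561 = 209.
x_0 is neither 1 nor 560, so continue squaring.
x_1 = 209^2 mod 561 = 484.
x_2 = 484^2 mod 561 = 319.
x_3 = 319^2 mod 561 = 220.
Reached i = s−1 = 3 without hitting −1: 11 is a Miller–Rabin witness and 561 is composite.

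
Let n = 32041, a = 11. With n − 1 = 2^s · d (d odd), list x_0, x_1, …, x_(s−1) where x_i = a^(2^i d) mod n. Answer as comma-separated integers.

n − 1 = 32040 = 2^3 · 4005, so s = 3 and d = 4005.
x_0 = 11^4005 mod 32041 = 13066.
x_1 = 13066^2 mod 32041 = 5908.
x_2 = 5908^2 mod 32041 = 11815.

13066, 5908, 11815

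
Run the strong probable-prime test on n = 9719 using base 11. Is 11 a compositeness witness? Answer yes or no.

n − 1 = 9718 = 2^1 · 4859, so s = 1 and d = 4859.
Repeated squaring mod 9719: 11^1 ≡ 11, 11^2 ≡ 121, 11^4 ≡ 4922, 11^8 ≡ 6336, 11^16 ≡ 5426, 11^32 ≡ 2625, 11^64 ≡ 9573, 11^128 ≡ 1878, 11^256 ≡ 8606, 11^512 ≡ 4456, 11^1024 ≡ 19, 11^2048 ≡ 361, 11^4096 ≡ 3974.
4859 = 4096 + 512 + 128 + 64 + 32 + 16 + 8 + 2 + 1, so 11^4859 ≡ 3974·4456·1878·9573·2625·5426·6336·121·11 ≡ 1 (mod 9719).
x_0 = 11^4859 mod 9719 = 1.
x_0 = 1, so 11 is not a witness.

no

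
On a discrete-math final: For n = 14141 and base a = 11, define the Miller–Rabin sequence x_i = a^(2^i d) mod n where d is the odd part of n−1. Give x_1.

736

n − 1 = 14140 = 2^2 · 3535, so s = 2 and d = 3535.
x_0 = 11^3535 mod 14141 = 9248.
x_1 = 9248^2 mod 14141 = 736.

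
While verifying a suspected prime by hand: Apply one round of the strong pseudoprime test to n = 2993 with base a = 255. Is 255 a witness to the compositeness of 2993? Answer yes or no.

yes

n − 1 = 2992 = 2^4 · 187, so s = 4 and d = 187.
x_0 = 255^187 mod 2993 = 2697.
x_0 is neither 1 nor 2992, so continue squaring.
x_1 = 2697^2 mod 2993 = 819.
x_2 = 819^2 mod 2993 = 329.
x_3 = 329^2 mod 2993 = 493.
Reached i = s−1 = 3 without hitting −1: 255 is a Miller–Rabin witness and 2993 is composite.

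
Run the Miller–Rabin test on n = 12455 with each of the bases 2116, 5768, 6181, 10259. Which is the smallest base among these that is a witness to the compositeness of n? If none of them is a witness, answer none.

5768

n − 1 = 12454 = 2^1 · 6227, so s = 1 and d = 6227.
Base 2116: x_0 = 2116^6227 mod 12455 = 1. x_0 = 1, so 2116 is not a witness.
Base 5768: x_0 = 5768^6227 mod 12455 = 8852. x_0 ∉ {1, 12454} and s = 1, so 5768 is a Miller–Rabin witness and 12455 is composite.
Base 6181: x_0 = 6181^6227 mod 12455 = 1991. x_0 ∉ {1, 12454} and s = 1, so 6181 is a Miller–Rabin witness and 12455 is composite.
Base 10259: x_0 = 10259^6227 mod 12455 = 924. x_0 ∉ {1, 12454} and s = 1, so 10259 is a Miller–Rabin witness and 12455 is composite.
The smallest witness among the given bases is 5768.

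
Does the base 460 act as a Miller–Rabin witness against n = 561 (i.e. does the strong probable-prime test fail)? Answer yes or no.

no

n − 1 = 560 = 2^4 · 35, so s = 4 and d = 35.
x_0 = 460^35 mod 561 = 1.
x_0 = 1, so 460 is not a witness.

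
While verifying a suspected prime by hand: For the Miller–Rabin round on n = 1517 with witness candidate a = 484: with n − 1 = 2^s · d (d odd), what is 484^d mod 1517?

743

n − 1 = 1516 = 2^2 · 379, so s = 2 and d = 379.
By repeated squaring, 484^379 ≡ 743 (mod 1517).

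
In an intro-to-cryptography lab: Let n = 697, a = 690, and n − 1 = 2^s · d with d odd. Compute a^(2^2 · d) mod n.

n − 1 = 696 = 2^3 · 87, so s = 3 and d = 87.
Repeated squaring mod 697: 690^1 ≡ 690, 690^2 ≡ 49, 690^4 ≡ 310, 690^8 ≡ 611, 690^16 ≡ 426, 690^32 ≡ 256, 690^64 ≡ 18.
87 = 64 + 16 + 4 + 2 + 1, so 690^87 ≡ 18·426·310·49·690 ≡ 311 (mod 697).
x_0 = 311.
x_1 = 311^2 mod 697 = 535.
x_2 = 535^2 mod 697 = 455.

455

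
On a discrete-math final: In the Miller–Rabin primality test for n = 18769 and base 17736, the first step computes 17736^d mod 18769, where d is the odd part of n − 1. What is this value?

n − 1 = 18768 = 2^4 · 1173, so s = 4 and d = 1173.
17736^1173 mod 18769 = 16576.

16576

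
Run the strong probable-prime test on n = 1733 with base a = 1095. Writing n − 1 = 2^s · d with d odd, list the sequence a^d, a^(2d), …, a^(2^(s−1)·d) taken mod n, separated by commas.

1, 1

n − 1 = 1732 = 2^2 · 433, so s = 2 and d = 433.
x_0 = 1095^433 mod 1733 = 1.
x_1 = 1^2 mod 1733 = 1.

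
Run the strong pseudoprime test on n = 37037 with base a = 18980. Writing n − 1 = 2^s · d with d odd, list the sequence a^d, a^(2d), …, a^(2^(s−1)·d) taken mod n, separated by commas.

n − 1 = 37036 = 2^2 · 9259, so s = 2 and d = 9259.
x_0 = 18980^9259 mod 37037 = 32448.
x_1 = 32448^2 mod 37037 = 21905.

32448, 21905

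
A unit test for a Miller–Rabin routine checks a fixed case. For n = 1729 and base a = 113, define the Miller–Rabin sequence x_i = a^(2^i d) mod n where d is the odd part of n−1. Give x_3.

1

n − 1 = 1728 = 2^6 · 27, so s = 6 and d = 27.
x_0 = 113^27 mod 1729 = 911.
x_1 = 911^2 mod 1729 = 1.
x_2 = 1^2 mod 1729 = 1.
x_3 = 1^2 mod 1729 = 1.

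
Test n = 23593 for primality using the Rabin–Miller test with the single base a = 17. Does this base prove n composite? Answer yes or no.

no

n − 1 = 23592 = 2^3 · 2949, so s = 3 and d = 2949.
x_0 = 17^2949 mod 23593 = 8071.
x_0 is neither 1 nor 23592, so continue squaring.
x_1 = 8071^2 mod 23593 = 768.
x_2 = 768^2 mod 23593 = 23592.
x_2 ≡ −1, so 17 is not a witness.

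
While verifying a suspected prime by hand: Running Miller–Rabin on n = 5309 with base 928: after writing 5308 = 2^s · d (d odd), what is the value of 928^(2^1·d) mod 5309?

n − 1 = 5308 = 2^2 · 1327, so s = 2 and d = 1327.
Repeated squaring mod 5309: 928^1 ≡ 928, 928^2 ≡ 1126, 928^4 ≡ 4334, 928^8 ≡ 314, 928^16 ≡ 3034, 928^32 ≡ 4659, 928^64 ≡ 3089, 928^128 ≡ 1648, 928^256 ≡ 3005, 928^512 ≡ 4725, 928^1024 ≡ 1280.
1327 = 1024 + 256 + 32 + 8 + 4 + 2 + 1, so 928^1327 ≡ 1280·3005·4659·314·4334·1126·928 ≡ 5308 (mod 5309).
x_0 = 5308.
x_1 = 5308^2 mod 5309 = 1.

1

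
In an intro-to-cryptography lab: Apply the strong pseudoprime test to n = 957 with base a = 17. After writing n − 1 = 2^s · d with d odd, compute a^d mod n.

563

n − 1 = 956 = 2^2 · 239, so s = 2 and d = 239.
Repeated squaring mod 957: 17^1 ≡ 17, 17^2 ≡ 289, 17^4 ≡ 262, 17^8 ≡ 697, 17^16 ≡ 610, 17^32 ≡ 784, 17^64 ≡ 262, 17^128 ≡ 697.
239 = 128 + 64 + 32 + 8 + 4 + 2 + 1, so 17^239 ≡ 697·262·784·697·262·289·17 ≡ 563 (mod 957).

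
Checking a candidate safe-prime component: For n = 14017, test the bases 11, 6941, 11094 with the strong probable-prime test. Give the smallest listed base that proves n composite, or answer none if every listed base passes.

11

n − 1 = 14016 = 2^6 · 219, so s = 6 and d = 219.
Base 11: x_0 = 11^219 mod 14017 = 13920. x_0 is neither 1 nor 14016, so continue squaring. x_1 = 13920^2 mod 14017 = 9409. x_2 = 9409^2 mod 14017 = 11926. x_3 = 11926^2 mod 14017 = 12994. x_4 = 12994^2 mod 14017 = 9271. x_5 = 9271^2 mod 14017 = 13214. Reached i = s−1 = 5 without hitting −1: 11 is a Miller–Rabin witness and 14017 is composite.
Base 6941: x_0 = 6941^219 mod 14017 = 12098. x_0 is neither 1 nor 14016, so continue squaring. x_1 = 12098^2 mod 14017 = 10107. x_2 = 10107^2 mod 14017 = 9570. x_3 = 9570^2 mod 14017 = 11839. x_4 = 11839^2 mod 14017 = 5938. x_5 = 5938^2 mod 14017 = 7089. Reached i = s−1 = 5 without hitting −1: 6941 is a Miller–Rabin witness and 14017 is composite.
Base 11094: x_0 = 11094^219 mod 14017 = 187. x_0 is neither 1 nor 14016, so continue squaring. x_1 = 187^2 mod 14017 = 6935. x_2 = 6935^2 mod 14017 = 1898. x_3 = 1898^2 mod 14017 = 35. x_4 = 35^2 mod 14017 = 1225. x_5 = 1225^2 mod 14017 = 806. Reached i = s−1 = 5 without hitting −1: 11094 is a Miller–Rabin witness and 14017 is composite.
The smallest witness among the given bases is 11.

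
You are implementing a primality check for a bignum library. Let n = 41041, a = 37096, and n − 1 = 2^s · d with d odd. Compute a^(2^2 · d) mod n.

1

n − 1 = 41040 = 2^4 · 2565, so s = 4 and d = 2565.
x_0 = 37096^2565 mod 41041 = 24058.
x_1 = 24058^2 mod 41041 = 27182.
x_2 = 27182^2 mod 41041 = 1.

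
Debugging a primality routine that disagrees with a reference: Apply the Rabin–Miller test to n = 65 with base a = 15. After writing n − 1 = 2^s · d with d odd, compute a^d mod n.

15

n − 1 = 64 = 2^6 · 1, so s = 6 and d = 1.
15^1 mod 65 = 15.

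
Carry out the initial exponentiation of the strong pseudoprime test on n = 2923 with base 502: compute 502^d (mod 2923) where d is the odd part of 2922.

n − 1 = 2922 = 2^1 · 1461, so s = 1 and d = 1461.
Repeated squaring mod 2923: 502^1 ≡ 502, 502^2 ≡ 626, 502^4 ≡ 194, 502^8 ≡ 2560, 502^16 ≡ 234, 502^32 ≡ 2142, 502^64 ≡ 1977, 502^128 ≡ 478, 502^256 ≡ 490, 502^512 ≡ 414, 502^1024 ≡ 1862.
1461 = 1024 + 256 + 128 + 32 + 16 + 4 + 1, so 502^1461 ≡ 1862·490·478·2142·234·194·502 ≡ 2194 (mod 2923).

2194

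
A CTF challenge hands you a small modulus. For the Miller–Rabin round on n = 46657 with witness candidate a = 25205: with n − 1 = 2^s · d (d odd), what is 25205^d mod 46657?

n − 1 = 46656 = 2^6 · 729, so s = 6 and d = 729.
25205^729 mod 46657 = 13437.

13437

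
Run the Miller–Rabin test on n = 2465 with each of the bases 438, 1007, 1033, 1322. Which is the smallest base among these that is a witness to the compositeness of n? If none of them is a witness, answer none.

none

n − 1 = 2464 = 2^5 · 77, so s = 5 and d = 77.
Base 438: x_0 = 438^77 mod 2465 = 2308. x_0 is neither 1 nor 2464, so continue squaring. x_1 = 2308^2 mod 2465 = 2464. x_1 ≡ −1, so 438 is not a witness.
Base 1007: x_0 = 1007^77 mod 2465 = 1177. x_0 is neither 1 nor 2464, so continue squaring. x_1 = 1177^2 mod 2465 = 2464. x_1 ≡ −1, so 1007 is not a witness.
Base 1033: x_0 = 1033^77 mod 2465 = 1288. x_0 is neither 1 nor 2464, so continue squaring. x_1 = 1288^2 mod 2465 = 2464. x_1 ≡ −1, so 1033 is not a witness.
Base 1322: x_0 = 1322^77 mod 2465 = 1322. x_0 is neither 1 nor 2464, so continue squaring. x_1 = 1322^2 mod 2465 = 2464. x_1 ≡ −1, so 1322 is not a witness.
No listed base is a witness for 2465.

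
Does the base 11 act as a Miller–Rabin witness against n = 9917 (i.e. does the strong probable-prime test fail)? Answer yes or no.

n − 1 = 9916 = 2^2 · 2479, so s = 2 and d = 2479.
x_0 = 11^2479 mod 9917 = 6499.
x_0 is neither 1 nor 9916, so continue squaring.
x_1 = 6499^2 mod 9917 = 498.
Reached i = s−1 = 1 without hitting −1: 11 is a Miller–Rabin witness and 9917 is composite.

yes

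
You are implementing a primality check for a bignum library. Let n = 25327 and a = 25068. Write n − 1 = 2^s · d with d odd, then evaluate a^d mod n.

n − 1 = 25326 = 2^1 · 12663, so s = 1 and d = 12663.
25068^12663 mod 25327 = 343.

343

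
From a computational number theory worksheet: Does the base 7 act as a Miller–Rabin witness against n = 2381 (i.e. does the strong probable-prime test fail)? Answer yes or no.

n − 1 = 2380 = 2^2 · 595, so s = 2 and d = 595.
By repeated squaring, 7^595 ≡ 2380 (mod 2381).
x_0 = 7^595 mod 2381 = 2380.
x_0 = 2380 ≡ −1, so 7 is not a witness.

no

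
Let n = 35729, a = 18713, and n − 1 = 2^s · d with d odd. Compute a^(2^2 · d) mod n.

n − 1 = 35728 = 2^4 · 2233, so s = 4 and d = 2233.
Repeated squaring mod 35729: 18713^1 ≡ 18713, 18713^2 ≡ 32169, 18713^4 ≡ 25534, 18713^8 ≡ 2364, 18713^16 ≡ 14772, 18713^32 ≡ 14981, 18713^64 ≡ 16512, 18713^128 ≡ 33874, 18713^256 ≡ 11041, 18713^512 ≡ 32062, 18713^1024 ≡ 12785, 18713^2048 ≡ 31779.
2233 = 2048 + 128 + 32 + 16 + 8 + 1, so 18713^2233 ≡ 31779·33874·14981·14772·2364·18713 ≡ 35278 (mod 35729).
x_0 = 35278.
x_1 = 35278^2 mod 35729 = 24756.
x_2 = 24756^2 mod 35729 = 35728.

35728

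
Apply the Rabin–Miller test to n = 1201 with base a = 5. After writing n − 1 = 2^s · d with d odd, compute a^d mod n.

n − 1 = 1200 = 2^4 · 75, so s = 4 and d = 75.
Repeated squaring mod 1201: 5^1 ≡ 5, 5^2 ≡ 25, 5^4 ≡ 625, 5^8 ≡ 300, 5^16 ≡ 1126, 5^32 ≡ 821, 5^64 ≡ 280.
75 = 64 + 8 + 2 + 1, so 5^75 ≡ 280·300·25·5 ≡ 858 (mod 1201).

858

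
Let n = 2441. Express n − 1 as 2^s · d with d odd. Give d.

305

Halving: 2440 → 1220 → 610 → 305; 305 is odd.
So 2440 = 2^3 · 305.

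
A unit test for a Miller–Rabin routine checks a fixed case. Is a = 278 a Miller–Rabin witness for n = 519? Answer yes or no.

n − 1 = 518 = 2^1 · 259, so s = 1 and d = 259.
x_0 = 278^259 mod 519 = 68.
x_0 ∉ {1, 518} and s = 1, so 278 is a Miller–Rabin witness and 519 is composite.

yes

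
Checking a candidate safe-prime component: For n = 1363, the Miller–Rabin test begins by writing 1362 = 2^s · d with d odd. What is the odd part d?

681

Halving: 1362 → 681; 681 is odd.
So 1362 = 2^1 · 681.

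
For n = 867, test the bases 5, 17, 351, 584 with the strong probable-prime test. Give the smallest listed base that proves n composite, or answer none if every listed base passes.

5

n − 1 = 866 = 2^1 · 433, so s = 1 and d = 433.
Base 5: x_0 = 5^433 mod 867 = 668. x_0 ∉ {1, 866} and s = 1, so 5 is a Miller–Rabin witness and 867 is composite.
Base 17: x_0 = 17^433 mod 867 = 578. x_0 ∉ {1, 866} and s = 1, so 17 is a Miller–Rabin witness and 867 is composite.
Base 351: x_0 = 351^433 mod 867 = 198. x_0 ∉ {1, 866} and s = 1, so 351 is a Miller–Rabin witness and 867 is composite.
Base 584: x_0 = 584^433 mod 867 = 635. x_0 ∉ {1, 866} and s = 1, so 584 is a Miller–Rabin witness and 867 is composite.
The smallest witness among the given bases is 5.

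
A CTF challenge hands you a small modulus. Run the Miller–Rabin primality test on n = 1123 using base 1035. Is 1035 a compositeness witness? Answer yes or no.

n − 1 = 1122 = 2^1 · 561, so s = 1 and d = 561.
Repeated squaring mod 1123: 1035^1 ≡ 1035, 1035^2 ≡ 1006, 1035^4 ≡ 213, 1035^8 ≡ 449, 1035^16 ≡ 584, 1035^32 ≡ 787, 1035^64 ≡ 596, 1035^128 ≡ 348, 1035^256 ≡ 943, 1035^512 ≡ 956.
561 = 512 + 32 + 16 + 1, so 1035^561 ≡ 956·787·584·1035 ≡ 1122 (mod 1123).
x_0 = 1035^561 mod 1123 = 1122.
x_0 = 1122 ≡ −1, so 1035 is not a witness.

no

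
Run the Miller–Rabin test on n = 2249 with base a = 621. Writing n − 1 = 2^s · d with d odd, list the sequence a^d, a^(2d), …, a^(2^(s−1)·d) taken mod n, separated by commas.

1213, 523, 1400

n − 1 = 2248 = 2^3 · 281, so s = 3 and d = 281.
x_0 = 621^281 mod 2249 = 1213.
x_1 = 1213^2 mod 2249 = 523.
x_2 = 523^2 mod 2249 = 1400.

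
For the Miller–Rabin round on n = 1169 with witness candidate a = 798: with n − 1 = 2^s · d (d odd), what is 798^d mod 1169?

n − 1 = 1168 = 2^4 · 73, so s = 4 and d = 73.
798^73 mod 1169 = 252.

252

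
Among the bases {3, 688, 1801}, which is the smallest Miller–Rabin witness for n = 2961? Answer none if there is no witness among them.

n − 1 = 2960 = 2^4 · 185, so s = 4 and d = 185.
Base 3: x_0 = 3^185 mod 2961 = 2259. x_0 is neither 1 nor 2960, so continue squaring. x_1 = 2259^2 mod 2961 = 1278. x_2 = 1278^2 mod 2961 = 1773. x_3 = 1773^2 mod 2961 = 1908. Reached i = s−1 = 3 without hitting −1: 3 is a Miller–Rabin witness and 2961 is composite.
Base 688: x_0 = 688^185 mod 2961 = 970. x_0 is neither 1 nor 2960, so continue squaring. x_1 = 970^2 mod 2961 = 2263. x_2 = 2263^2 mod 2961 = 1600. x_3 = 1600^2 mod 2961 = 1696. Reached i = s−1 = 3 without hitting −1: 688 is a Miller–Rabin witness and 2961 is composite.
Base 1801: x_0 = 1801^185 mod 2961 = 109. x_0 is neither 1 nor 2960, so continue squaring. x_1 = 109^2 mod 2961 = 37. x_2 = 37^2 mod 2961 = 1369. x_3 = 1369^2 mod 2961 = 2809. Reached i = s−1 = 3 without hitting −1: 1801 is a Miller–Rabin witness and 2961 is composite.
The smallest witness among the given bases is 3.

3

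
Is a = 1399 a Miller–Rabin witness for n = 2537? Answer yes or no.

n − 1 = 2536 = 2^3 · 317, so s = 3 and d = 317.
Repeated squaring mod 2537: 1399^1 ≡ 1399, 1399^2 ≡ 1174, 1399^4 ≡ 685, 1399^8 ≡ 2417, 1399^16 ≡ 1715, 1399^32 ≡ 842, 1399^64 ≡ 1141, 1399^128 ≡ 400, 1399^256 ≡ 169.
317 = 256 + 32 + 16 + 8 + 4 + 1, so 1399^317 ≡ 169·842·1715·2417·685·1399 ≡ 1131 (mod 2537).
x_0 = 1399^317 mod 2537 = 1131.
x_0 is neither 1 nor 2536, so continue squaring.
x_1 = 1131^2 mod 2537 = 513.
x_2 = 513^2 mod 2537 = 1858.
Reached i = s−1 = 2 without hitting −1: 1399 is a Miller–Rabin witness and 2537 is composite.

yes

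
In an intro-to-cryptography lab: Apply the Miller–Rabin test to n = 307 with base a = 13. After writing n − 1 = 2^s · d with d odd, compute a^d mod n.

306

n − 1 = 306 = 2^1 · 153, so s = 1 and d = 153.
Repeated squaring mod 307: 13^1 ≡ 13, 13^2 ≡ 169, 13^4 ≡ 10, 13^8 ≡ 100, 13^16 ≡ 176, 13^32 ≡ 276, 13^64 ≡ 40, 13^128 ≡ 65.
153 = 128 + 16 + 8 + 1, so 13^153 ≡ 65·176·100·13 ≡ 306 (mod 307).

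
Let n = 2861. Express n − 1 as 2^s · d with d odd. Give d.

Halving: 2860 → 1430 → 715; 715 is odd.
So 2860 = 2^2 · 715.

715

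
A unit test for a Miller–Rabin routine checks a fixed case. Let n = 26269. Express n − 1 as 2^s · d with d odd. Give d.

6567

Halving: 26268 → 13134 → 6567; 6567 is odd.
So 26268 = 2^2 · 6567.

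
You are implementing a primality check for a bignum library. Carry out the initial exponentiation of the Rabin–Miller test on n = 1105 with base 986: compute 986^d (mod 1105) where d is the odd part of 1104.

476

n − 1 = 1104 = 2^4 · 69, so s = 4 and d = 69.
By repeated squaring, 986^69 ≡ 476 (mod 1105).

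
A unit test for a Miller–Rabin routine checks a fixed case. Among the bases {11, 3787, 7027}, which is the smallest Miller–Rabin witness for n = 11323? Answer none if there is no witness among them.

n − 1 = 11322 = 2^1 · 5661, so s = 1 and d = 5661.
Base 11: x_0 = 11^5661 mod 11323 = 6703. x_0 ∉ {1, 11322} and s = 1, so 11 is a Miller–Rabin witness and 11323 is composite.
Base 3787: x_0 = 3787^5661 mod 11323 = 11270. x_0 ∉ {1, 11322} and s = 1, so 3787 is a Miller–Rabin witness and 11323 is composite.
Base 7027: x_0 = 7027^5661 mod 11323 = 4571. x_0 ∉ {1, 11322} and s = 1, so 7027 is a Miller–Rabin witness and 11323 is composite.
The smallest witness among the given bases is 11.

11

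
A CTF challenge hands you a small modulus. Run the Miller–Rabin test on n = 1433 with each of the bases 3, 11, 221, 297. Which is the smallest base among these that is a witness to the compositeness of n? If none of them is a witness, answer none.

none

n − 1 = 1432 = 2^3 · 179, so s = 3 and d = 179.
Base 3: x_0 = 3^179 mod 1433 = 1091. x_0 is neither 1 nor 1432, so continue squaring. x_1 = 1091^2 mod 1433 = 891. x_2 = 891^2 mod 1433 = 1432. x_2 ≡ −1, so 3 is not a witness.
Base 11: x_0 = 11^179 mod 1433 = 891. x_0 is neither 1 nor 1432, so continue squaring. x_1 = 891^2 mod 1433 = 1432. x_1 ≡ −1, so 11 is not a witness.
Base 221: x_0 = 221^179 mod 1433 = 342. x_0 is neither 1 nor 1432, so continue squaring. x_1 = 342^2 mod 1433 = 891. x_2 = 891^2 mod 1433 = 1432. x_2 ≡ −1, so 221 is not a witness.
Base 297: x_0 = 297^179 mod 1433 = 342. x_0 is neither 1 nor 1432, so continue squaring. x_1 = 342^2 mod 1433 = 891. x_2 = 891^2 mod 1433 = 1432. x_2 ≡ −1, so 297 is not a witness.
No listed base is a witness for 1433.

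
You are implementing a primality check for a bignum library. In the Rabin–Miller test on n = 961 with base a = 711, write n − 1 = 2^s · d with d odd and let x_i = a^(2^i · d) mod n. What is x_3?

n − 1 = 960 = 2^6 · 15, so s = 6 and d = 15.
x_0 = 711^15 mod 961 = 929.
x_1 = 929^2 mod 961 = 63.
x_2 = 63^2 mod 961 = 125.
x_3 = 125^2 mod 961 = 249.

249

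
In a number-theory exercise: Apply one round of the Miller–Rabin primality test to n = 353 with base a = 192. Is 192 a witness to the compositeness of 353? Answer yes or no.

n − 1 = 352 = 2^5 · 11, so s = 5 and d = 11.
x_0 = 192^11 mod 353 = 346.
x_0 is neither 1 nor 352, so continue squaring.
x_1 = 346^2 mod 353 = 49.
x_2 = 49^2 mod 353 = 283.
x_3 = 283^2 mod 353 = 311.
x_4 = 311^2 mod 353 = 352.
x_4 ≡ −1, so 192 is not a witness.

no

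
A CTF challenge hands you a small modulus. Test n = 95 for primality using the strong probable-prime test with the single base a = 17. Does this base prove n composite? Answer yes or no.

yes

n − 1 = 94 = 2^1 · 47, so s = 1 and d = 47.
x_0 = 17^47 mod 95 = 23.
x_0 ∉ {1, 94} and s = 1, so 17 is a Miller–Rabin witness and 95 is composite.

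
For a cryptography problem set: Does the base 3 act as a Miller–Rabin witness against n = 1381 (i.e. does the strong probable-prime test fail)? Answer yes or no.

n − 1 = 1380 = 2^2 · 345, so s = 2 and d = 345.
By repeated squaring, 3^345 ≡ 1 (mod 1381).
x_0 = 3^345 mod 1381 = 1.
x_0 = 1, so 3 is not a witness.

no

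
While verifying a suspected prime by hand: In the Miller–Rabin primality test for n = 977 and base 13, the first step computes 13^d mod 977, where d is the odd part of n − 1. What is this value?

n − 1 = 976 = 2^4 · 61, so s = 4 and d = 61.
Repeated squaring mod 977: 13^1 ≡ 13, 13^2 ≡ 169, 13^4 ≡ 228, 13^8 ≡ 203, 13^16 ≡ 175, 13^32 ≡ 338.
61 = 32 + 16 + 8 + 4 + 1, so 13^61 ≡ 338·175·203·228·13 ≡ 52 (mod 977).

52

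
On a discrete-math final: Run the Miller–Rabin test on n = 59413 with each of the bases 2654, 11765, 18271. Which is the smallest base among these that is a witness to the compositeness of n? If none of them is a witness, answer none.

n − 1 = 59412 = 2^2 · 14853, so s = 2 and d = 14853.
Base 2654: x_0 = 2654^14853 mod 59413 = 48025. x_0 is neither 1 nor 59412, so continue squaring. x_1 = 48025^2 mod 59413 = 47378. Reached i = s−1 = 1 without hitting −1: 2654 is a Miller–Rabin witness and 59413 is composite.
Base 11765: x_0 = 11765^14853 mod 59413 = 7949. x_0 is neither 1 nor 59412, so continue squaring. x_1 = 7949^2 mod 59413 = 30582. Reached i = s−1 = 1 without hitting −1: 11765 is a Miller–Rabin witness and 59413 is composite.
Base 18271: x_0 = 18271^14853 mod 59413 = 41077. x_0 is neither 1 nor 59412, so continue squaring. x_1 = 41077^2 mod 59413 = 50142. Reached i = s−1 = 1 without hitting −1: 18271 is a Miller–Rabin witness and 59413 is composite.
The smallest witness among the given bases is 2654.

2654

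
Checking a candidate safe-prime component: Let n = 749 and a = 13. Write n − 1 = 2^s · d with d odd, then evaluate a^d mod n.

48

n − 1 = 748 = 2^2 · 187, so s = 2 and d = 187.
By repeated squaring, 13^187 ≡ 48 (mod 749).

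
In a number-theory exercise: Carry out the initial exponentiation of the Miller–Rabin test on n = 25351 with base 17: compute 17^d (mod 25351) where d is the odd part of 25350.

n − 1 = 25350 = 2^1 · 12675, so s = 1 and d = 12675.
Repeated squaring mod 25351: 17^1 ≡ 17, 17^2 ≡ 289, 17^4 ≡ 7468, 17^8 ≡ 24175, 17^16 ≡ 14022, 17^32 ≡ 19479, 17^64 ≡ 3024, 17^128 ≡ 18216, 17^256 ≡ 3417, 17^512 ≡ 14429, 17^1024 ≡ 13629, 17^2048 ≡ 2864, 17^4096 ≡ 14123, 17^8192 ≡ 22812.
12675 = 8192 + 4096 + 256 + 128 + 2 + 1, so 17^12675 ≡ 22812·14123·3417·18216·289·17 ≡ 25249 (mod 25351).

25249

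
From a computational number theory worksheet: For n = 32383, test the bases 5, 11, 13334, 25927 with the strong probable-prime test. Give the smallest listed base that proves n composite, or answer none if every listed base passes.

n − 1 = 32382 = 2^1 · 16191, so s = 1 and d = 16191.
Base 5: x_0 = 5^16191 mod 32383 = 20652. x_0 ∉ {1, 32382} and s = 1, so 5 is a Miller–Rabin witness and 32383 is composite.
Base 11: x_0 = 11^16191 mod 32383 = 17984. x_0 ∉ {1, 32382} and s = 1, so 11 is a Miller–Rabin witness and 32383 is composite.
Base 13334: x_0 = 13334^16191 mod 32383 = 5838. x_0 ∉ {1, 32382} and s = 1, so 13334 is a Miller–Rabin witness and 32383 is composite.
Base 25927: x_0 = 25927^16191 mod 32383 = 21302. x_0 ∉ {1, 32382} and s = 1, so 25927 is a Miller–Rabin witness and 32383 is composite.
The smallest witness among the given bases is 5.

5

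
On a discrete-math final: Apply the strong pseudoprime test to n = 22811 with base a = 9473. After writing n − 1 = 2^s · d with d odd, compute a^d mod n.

22810

n − 1 = 22810 = 2^1 · 11405, so s = 1 and d = 11405.
Repeated squaring mod 22811: 9473^1 ≡ 9473, 9473^2 ≡ 22066, 9473^4 ≡ 7561, 9473^8 ≡ 4355, 9473^16 ≡ 10084, 9473^32 ≡ 18429, 9473^64 ≡ 17873, 9473^128 ≡ 21696, 9473^256 ≡ 11431, 9473^512 ≡ 6353, 9473^1024 ≡ 7950, 9473^2048 ≡ 16030, 9473^4096 ≡ 17796, 9473^8192 ≡ 12503.
11405 = 8192 + 2048 + 1024 + 128 + 8 + 4 + 1, so 9473^11405 ≡ 12503·16030·7950·21696·4355·7561·9473 ≡ 22810 (mod 22811).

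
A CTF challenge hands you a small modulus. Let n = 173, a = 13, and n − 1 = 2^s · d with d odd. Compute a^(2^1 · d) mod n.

n − 1 = 172 = 2^2 · 43, so s = 2 and d = 43.
x_0 = 13^43 mod 173 = 172.
x_1 = 172^2 mod 173 = 1.

1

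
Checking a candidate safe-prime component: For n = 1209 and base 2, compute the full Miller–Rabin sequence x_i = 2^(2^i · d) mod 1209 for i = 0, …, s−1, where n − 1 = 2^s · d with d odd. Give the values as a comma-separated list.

1025, 4, 16

n − 1 = 1208 = 2^3 · 151, so s = 3 and d = 151.
x_0 = 2^151 mod 1209 = 1025.
x_1 = 1025^2 mod 1209 = 4.
x_2 = 4^2 mod 1209 = 16.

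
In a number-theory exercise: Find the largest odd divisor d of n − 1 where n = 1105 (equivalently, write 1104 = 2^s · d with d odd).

Halving: 1104 → 552 → 276 → 138 → 69; 69 is odd.
So 1104 = 2^4 · 69.

69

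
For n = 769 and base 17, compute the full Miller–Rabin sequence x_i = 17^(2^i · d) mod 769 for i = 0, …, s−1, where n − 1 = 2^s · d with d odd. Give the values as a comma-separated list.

n − 1 = 768 = 2^8 · 3, so s = 8 and d = 3.
x_0 = 17^3 mod 769 = 299.
x_1 = 299^2 mod 769 = 197.
x_2 = 197^2 mod 769 = 359.
x_3 = 359^2 mod 769 = 458.
x_4 = 458^2 mod 769 = 596.
x_5 = 596^2 mod 769 = 707.
x_6 = 707^2 mod 769 = 768.
x_7 = 768^2 mod 769 = 1.

299, 197, 359, 458, 596, 707, 768, 1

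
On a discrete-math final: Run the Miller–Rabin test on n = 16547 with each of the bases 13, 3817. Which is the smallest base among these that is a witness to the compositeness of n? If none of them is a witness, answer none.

none

n − 1 = 16546 = 2^1 · 8273, so s = 1 and d = 8273.
Base 13: x_0 = 13^8273 mod 16547 = 16546. x_0 = 16546 ≡ −1, so 13 is not a witness.
Base 3817: x_0 = 3817^8273 mod 16547 = 16546. x_0 = 16546 ≡ −1, so 3817 is not a witness.
No listed base is a witness for 16547.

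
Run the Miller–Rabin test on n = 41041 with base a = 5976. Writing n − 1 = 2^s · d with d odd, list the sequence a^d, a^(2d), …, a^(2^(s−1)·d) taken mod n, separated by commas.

n − 1 = 41040 = 2^4 · 2565, so s = 4 and d = 2565.
x_0 = 5976^2565 mod 41041 = 573.
x_1 = 573^2 mod 41041 = 1.
x_2 = 1^2 mod 41041 = 1.
x_3 = 1^2 mod 41041 = 1.

573, 1, 1, 1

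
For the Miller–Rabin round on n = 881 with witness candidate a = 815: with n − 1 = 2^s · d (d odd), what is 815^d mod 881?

298

n − 1 = 880 = 2^4 · 55, so s = 4 and d = 55.
815^55 mod 881 = 298.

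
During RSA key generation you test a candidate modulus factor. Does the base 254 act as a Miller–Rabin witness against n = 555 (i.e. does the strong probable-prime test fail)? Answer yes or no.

yes

n − 1 = 554 = 2^1 · 277, so s = 1 and d = 277.
By repeated squaring, 254^277 ≡ 314 (mod 555).
x_0 = 254^277 mod 555 = 314.
x_0 ∉ {1, 554} and s = 1, so 254 is a Miller–Rabin witness and 555 is composite.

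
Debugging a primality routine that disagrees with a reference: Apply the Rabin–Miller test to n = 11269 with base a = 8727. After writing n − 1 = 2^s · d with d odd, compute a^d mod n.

n − 1 = 11268 = 2^2 · 2817, so s = 2 and d = 2817.
By repeated squaring, 8727^2817 ≡ 10290 (mod 11269).

10290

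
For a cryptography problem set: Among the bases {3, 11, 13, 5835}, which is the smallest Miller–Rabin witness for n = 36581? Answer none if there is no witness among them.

3

n − 1 = 36580 = 2^2 · 9145, so s = 2 and d = 9145.
Base 3: x_0 = 3^9145 mod 36581 = 25949. x_0 is neither 1 nor 36580, so continue squaring. x_1 = 25949^2 mod 36581 = 4134. Reached i = s−1 = 1 without hitting −1: 3 is a Miller–Rabin witness and 36581 is composite.
Base 11: x_0 = 11^9145 mod 36581 = 34059. x_0 is neither 1 nor 36580, so continue squaring. x_1 = 34059^2 mod 36581 = 31971. Reached i = s−1 = 1 without hitting −1: 11 is a Miller–Rabin witness and 36581 is composite.
Base 13: x_0 = 13^9145 mod 36581 = 15556. x_0 is neither 1 nor 36580, so continue squaring. x_1 = 15556^2 mod 36581 = 5821. Reached i = s−1 = 1 without hitting −1: 13 is a Miller–Rabin witness and 36581 is composite.
Base 5835: x_0 = 5835^9145 mod 36581 = 14855. x_0 is neither 1 nor 36580, so continue squaring. x_1 = 14855^2 mod 36581 = 14433. Reached i = s−1 = 1 without hitting −1: 5835 is a Miller–Rabin witness and 36581 is composite.
The smallest witness among the given bases is 3.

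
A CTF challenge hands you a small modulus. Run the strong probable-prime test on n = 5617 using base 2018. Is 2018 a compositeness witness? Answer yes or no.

no

n − 1 = 5616 = 2^4 · 351, so s = 4 and d = 351.
x_0 = 2018^351 mod 5617 = 3599.
x_0 is neither 1 nor 5616, so continue squaring.
x_1 = 3599^2 mod 5617 = 5616.
x_1 ≡ −1, so 2018 is not a witness.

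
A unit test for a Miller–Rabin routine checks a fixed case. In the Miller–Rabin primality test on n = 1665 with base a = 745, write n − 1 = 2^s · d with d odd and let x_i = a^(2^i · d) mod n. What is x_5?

n − 1 = 1664 = 2^7 · 13, so s = 7 and d = 13.
Repeated squaring mod 1665: 745^1 ≡ 745, 745^2 ≡ 580, 745^4 ≡ 70, 745^8 ≡ 1570.
13 = 8 + 4 + 1, so 745^13 ≡ 1570·70·745 ≡ 790 (mod 1665).
x_0 = 790.
x_1 = 790^2 mod 1665 = 1390.
x_2 = 1390^2 mod 1665 = 700.
x_3 = 700^2 mod 1665 = 490.
x_4 = 490^2 mod 1665 = 340.
x_5 = 340^2 mod 1665 = 715.

715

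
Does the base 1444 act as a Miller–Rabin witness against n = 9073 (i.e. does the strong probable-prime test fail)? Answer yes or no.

no

n − 1 = 9072 = 2^4 · 567, so s = 4 and d = 567.
x_0 = 1444^567 mod 9073 = 1.
x_0 = 1, so 1444 is not a witness.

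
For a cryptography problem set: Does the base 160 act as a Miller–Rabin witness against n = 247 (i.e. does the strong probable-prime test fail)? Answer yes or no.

n − 1 = 246 = 2^1 · 123, so s = 1 and d = 123.
Repeated squaring mod 247: 160^1 ≡ 160, 160^2 ≡ 159, 160^4 ≡ 87, 160^8 ≡ 159, 160^16 ≡ 87, 160^32 ≡ 159, 160^64 ≡ 87.
123 = 64 + 32 + 16 + 8 + 2 + 1, so 160^123 ≡ 87·159·87·159·159·160 ≡ 246 (mod 247).
x_0 = 160^123 mod 247 = 246.
x_0 = 246 ≡ −1, so 160 is not a witness.

no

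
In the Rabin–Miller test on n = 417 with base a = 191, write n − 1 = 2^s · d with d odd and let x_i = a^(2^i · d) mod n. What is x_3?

196

n − 1 = 416 = 2^5 · 13, so s = 5 and d = 13.
x_0 = 191^13 mod 417 = 323.
x_1 = 323^2 mod 417 = 79.
x_2 = 79^2 mod 417 = 403.
x_3 = 403^2 mod 417 = 196.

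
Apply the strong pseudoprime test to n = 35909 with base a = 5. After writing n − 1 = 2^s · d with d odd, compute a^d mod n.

n − 1 = 35908 = 2^2 · 8977, so s = 2 and d = 8977.
Repeated squaring mod 35909: 5^1 ≡ 5, 5^2 ≡ 25, 5^4 ≡ 625, 5^8 ≡ 31535, 5^16 ≡ 28288, 5^32 ≡ 14788, 5^64 ≡ 35043, 5^128 ≡ 31776, 5^256 ≡ 24914, 5^512 ≡ 20331, 5^1024 ≡ 1062, 5^2048 ≡ 14665, 5^4096 ≡ 3224, 5^8192 ≡ 16475.
8977 = 8192 + 512 + 256 + 16 + 1, so 5^8977 ≡ 16475·20331·24914·28288·5 ≡ 29616 (mod 35909).

29616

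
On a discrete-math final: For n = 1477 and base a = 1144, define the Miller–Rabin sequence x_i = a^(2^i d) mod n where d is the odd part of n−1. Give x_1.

1037

n − 1 = 1476 = 2^2 · 369, so s = 2 and d = 369.
x_0 = 1144^369 mod 1477 = 279.
x_1 = 279^2 mod 1477 = 1037.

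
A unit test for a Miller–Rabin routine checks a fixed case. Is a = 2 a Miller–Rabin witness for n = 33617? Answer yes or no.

no

n − 1 = 33616 = 2^4 · 2101, so s = 4 and d = 2101.
x_0 = 2^2101 mod 33617 = 10019.
x_0 is neither 1 nor 33616, so continue squaring.
x_1 = 10019^2 mod 33617 = 33616.
x_1 ≡ −1, so 2 is not a witness.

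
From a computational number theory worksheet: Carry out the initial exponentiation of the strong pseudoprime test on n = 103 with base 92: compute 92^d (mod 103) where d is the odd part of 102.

n − 1 = 102 = 2^1 · 51, so s = 1 and d = 51.
92^51 mod 103 = 1.

1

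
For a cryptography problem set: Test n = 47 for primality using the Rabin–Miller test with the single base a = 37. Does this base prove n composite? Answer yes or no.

n − 1 = 46 = 2^1 · 23, so s = 1 and d = 23.
Repeated squaring mod 47: 37^1 ≡ 37, 37^2 ≡ 6, 37^4 ≡ 36, 37^8 ≡ 27, 37^16 ≡ 24.
23 = 16 + 4 + 2 + 1, so 37^23 ≡ 24·36·6·37 ≡ 1 (mod 47).
x_0 = 37^23 mod 47 = 1.
x_0 = 1, so 37 is not a witness.

no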